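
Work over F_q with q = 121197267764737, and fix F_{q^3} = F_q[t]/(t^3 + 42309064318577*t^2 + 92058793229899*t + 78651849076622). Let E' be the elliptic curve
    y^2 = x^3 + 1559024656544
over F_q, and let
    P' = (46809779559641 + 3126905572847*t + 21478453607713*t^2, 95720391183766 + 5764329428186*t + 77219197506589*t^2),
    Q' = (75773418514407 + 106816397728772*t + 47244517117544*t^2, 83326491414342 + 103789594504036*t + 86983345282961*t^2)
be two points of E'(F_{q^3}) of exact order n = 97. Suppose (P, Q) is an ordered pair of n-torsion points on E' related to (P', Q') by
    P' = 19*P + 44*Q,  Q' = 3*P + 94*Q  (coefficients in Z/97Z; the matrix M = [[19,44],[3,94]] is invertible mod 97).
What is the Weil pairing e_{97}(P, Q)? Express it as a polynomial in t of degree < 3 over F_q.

6685030889051 + 75576749157370*t + 29268426286466*t^2

Under M = [[19,44],[3,94]] in GL_2(Z/97), e_{97}(P',Q') = e_{97}(P,Q)^(19*94-44*3 mod 97).
det(M) mod 97 = 5; its inverse in (Z/97)^* is 39 (check: 5*39 mod 97 = 1).
Build f_{97,P'} and f_{97,Q'} via the 7-bit ladder of 97=1100001_2; evaluate at shifted divisors; quotient in F_{121197267764737^3}.
f_P(D_Q)/f_Q(D_P) = 42278046558122 + 59112761047710*t + 62427147127367*t^2.
(42278046558122 + 59112761047710*t + 62427147127367*t^2)^{39} mod (121197267764737,f) = 6685030889051 + 75576749157370*t + 29268426286466*t^2.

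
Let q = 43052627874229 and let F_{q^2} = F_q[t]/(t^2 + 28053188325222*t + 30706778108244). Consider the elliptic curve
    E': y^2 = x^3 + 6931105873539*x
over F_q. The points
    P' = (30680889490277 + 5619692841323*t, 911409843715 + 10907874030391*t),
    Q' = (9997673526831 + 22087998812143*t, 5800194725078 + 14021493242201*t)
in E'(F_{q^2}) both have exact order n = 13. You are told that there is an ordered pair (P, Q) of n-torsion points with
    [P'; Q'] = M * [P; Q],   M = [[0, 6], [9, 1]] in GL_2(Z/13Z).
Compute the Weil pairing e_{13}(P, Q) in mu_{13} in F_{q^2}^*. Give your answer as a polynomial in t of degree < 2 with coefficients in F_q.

21845652503056 + 72090061479*t

Under M = [[0,6],[9,1]] in GL_2(Z/13), e_{13}(P',Q') = e_{13}(P,Q)^(0*1-6*9 mod 13).
Inverting 11 mod 13: 6. Thus e_{13}(P,Q) = e(P',Q')^{6}.
Miller loop for e_{13} over F_{43052627874229^2}: bits of 13 = 1101; 3 double steps + 2 add steps, l/v at each.
The quotient is 38945848505175 + 7243647513796*t.
(38945848505175 + 7243647513796*t)^{6} mod (43052627874229,f) = 21845652503056 + 72090061479*t.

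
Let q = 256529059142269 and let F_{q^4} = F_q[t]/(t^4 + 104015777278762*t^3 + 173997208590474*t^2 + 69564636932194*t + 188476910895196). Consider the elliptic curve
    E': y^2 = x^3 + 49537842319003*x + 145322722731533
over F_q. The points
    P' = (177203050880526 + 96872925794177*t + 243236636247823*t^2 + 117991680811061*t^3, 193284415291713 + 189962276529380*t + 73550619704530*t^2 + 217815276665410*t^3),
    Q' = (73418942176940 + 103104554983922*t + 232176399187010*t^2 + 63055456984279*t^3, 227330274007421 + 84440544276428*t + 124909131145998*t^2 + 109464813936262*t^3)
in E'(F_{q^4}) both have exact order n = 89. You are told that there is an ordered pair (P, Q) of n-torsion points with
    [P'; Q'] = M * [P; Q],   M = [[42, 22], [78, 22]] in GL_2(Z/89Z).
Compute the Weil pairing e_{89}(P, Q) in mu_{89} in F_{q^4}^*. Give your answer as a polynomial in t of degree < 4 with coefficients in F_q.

Since e_{89}(P,P)=e_{89}(Q,Q)=1 and e_{89}(Q,P)=e_{89}(P,Q)^{-1}, expanding e_{89}(42*P + 22*Q,78*P + 22*Q) leaves e(P,Q)^det(M).
det(M) mod 89 = 9; its inverse in (Z/89)^* is 10 (check: 9*10 mod 89 = 1).
Run Miller on y^2=x^3+49537842319003*x+145322722731533 over F_{256529059142269}: ladder 1011001 (7 bits); e = f_P(D_Q)/f_Q(D_P).
Result: e(P',Q') = 186550626198164 + 195618822940084*t + 216980857716089*t^2 + 47046848371399*t^3.
(186550626198164 + 195618822940084*t + 216980857716089*t^2 + 47046848371399*t^3)^{10} mod (256529059142269,f) = 216737852250740 + 153991626031399*t + 95395141795327*t^2 + 107562155592692*t^3.

216737852250740 + 153991626031399*t + 95395141795327*t^2 + 107562155592692*t^3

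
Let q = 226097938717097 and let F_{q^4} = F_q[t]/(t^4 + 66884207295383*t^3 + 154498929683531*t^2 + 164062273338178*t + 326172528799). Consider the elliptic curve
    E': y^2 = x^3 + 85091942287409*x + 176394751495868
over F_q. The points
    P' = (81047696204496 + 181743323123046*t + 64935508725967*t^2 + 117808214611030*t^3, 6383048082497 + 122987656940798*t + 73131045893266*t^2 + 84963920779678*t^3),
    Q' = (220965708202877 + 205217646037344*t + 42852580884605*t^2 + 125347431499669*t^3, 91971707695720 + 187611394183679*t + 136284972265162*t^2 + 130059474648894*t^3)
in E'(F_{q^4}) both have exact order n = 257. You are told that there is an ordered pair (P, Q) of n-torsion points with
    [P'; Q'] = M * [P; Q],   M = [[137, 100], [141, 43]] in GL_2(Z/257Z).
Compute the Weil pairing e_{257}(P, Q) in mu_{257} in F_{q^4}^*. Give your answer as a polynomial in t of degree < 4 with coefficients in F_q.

174947436209369 + 68654122297555*t + 93577621027117*t^2 + 26317865106639*t^3

e_{257} is bilinear + alternating on E[257], so e_{257}(137*P + 100*Q, 141*P + 43*Q) = e_{257}(P,Q)^(137*43-100*141).
So e_{257}(P,Q) = e_{257}(P',Q')^{120}, since 15*120 = 1 mod 257.
9-bit Miller (100000001) on E'/F_{226097938717097} with a'=85091942287409, b'=176394751495868: accumulate tangent/chord ratios at Q'+S and P'+S'.
e_{257}(P',Q') = 58649452520048 + 48992796895073*t + 223910653530173*t^2 + 164758967736853*t^3.
(58649452520048 + 48992796895073*t + 223910653530173*t^2 + 164758967736853*t^3)^{120} mod (226097938717097,f) = 174947436209369 + 68654122297555*t + 93577621027117*t^2 + 26317865106639*t^3.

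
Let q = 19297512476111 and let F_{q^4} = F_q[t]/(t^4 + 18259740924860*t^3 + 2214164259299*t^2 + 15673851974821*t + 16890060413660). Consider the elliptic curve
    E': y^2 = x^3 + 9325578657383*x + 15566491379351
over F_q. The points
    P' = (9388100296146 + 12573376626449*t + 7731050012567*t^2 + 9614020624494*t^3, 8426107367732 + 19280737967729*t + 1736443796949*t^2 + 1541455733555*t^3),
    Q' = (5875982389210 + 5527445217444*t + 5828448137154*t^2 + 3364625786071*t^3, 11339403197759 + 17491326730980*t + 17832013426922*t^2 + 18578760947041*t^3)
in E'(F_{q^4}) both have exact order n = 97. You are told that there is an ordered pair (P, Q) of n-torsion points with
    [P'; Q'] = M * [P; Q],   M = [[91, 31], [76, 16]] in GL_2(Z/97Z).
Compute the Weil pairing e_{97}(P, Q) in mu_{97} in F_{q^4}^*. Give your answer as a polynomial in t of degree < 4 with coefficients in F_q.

7414770576026 + 2012553227214*t + 7725579807717*t^2 + 17961059443577*t^3

The 97-Weil pairing on E[97] over F_{19297512476111} is alternating-bilinear: e_{97}(P',Q') = e_{97}(P,Q)^det(M).
Hence e(P,Q) = e(P',Q')^{79} where 79 = 70^{-1} mod 97.
n = 97 = (1100001)_2 (7 bits, wt 3); accumulate f_{97,P'}(Q'+S)/f_{97,P'}(S) along the 6-step ladder.
So e_{97}(P',Q') = 14868987132725 + 15513858125378*t + 18798049851910*t^2 + 17955869505795*t^3.
e_{97}(P,Q) = (14868987132725 + 15513858125378*t + 18798049851910*t^2 + 17955869505795*t^3)^{79} = 7414770576026 + 2012553227214*t + 7725579807717*t^2 + 17961059443577*t^3.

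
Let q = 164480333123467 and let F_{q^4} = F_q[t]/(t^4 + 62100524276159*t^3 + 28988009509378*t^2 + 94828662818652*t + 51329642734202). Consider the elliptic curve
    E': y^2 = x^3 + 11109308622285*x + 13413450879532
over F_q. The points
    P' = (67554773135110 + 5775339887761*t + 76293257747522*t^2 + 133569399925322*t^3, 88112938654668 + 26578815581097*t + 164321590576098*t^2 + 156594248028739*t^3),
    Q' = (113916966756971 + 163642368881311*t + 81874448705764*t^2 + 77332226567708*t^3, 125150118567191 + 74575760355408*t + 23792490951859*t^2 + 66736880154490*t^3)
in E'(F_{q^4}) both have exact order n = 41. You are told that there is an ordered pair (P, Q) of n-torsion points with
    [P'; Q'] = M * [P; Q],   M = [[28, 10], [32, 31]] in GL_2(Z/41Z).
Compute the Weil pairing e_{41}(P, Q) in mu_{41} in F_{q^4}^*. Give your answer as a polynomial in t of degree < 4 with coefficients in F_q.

55427262195636 + 77025322267168*t + 30466251232116*t^2 + 119894242221607*t^3

Under M = [[28,10],[32,31]] in GL_2(Z/41), e_{41}(P',Q') = e_{41}(P,Q)^(28*31-10*32 mod 41).
det M = 28*31 - 10*32 = 548 = 15 (mod 41); 15^{-1} = 11 (mod 41).
n = 41 = (101001)_2 (6 bits, wt 3); accumulate f_{41,P'}(Q'+S)/f_{41,P'}(S) along the 5-step ladder.
e_{41}(P',Q') = 21408597392982 + 67224310896636*t + 97827267861740*t^2 + 27315760814551*t^3.
Hence e(P,Q) = 55427262195636 + 77025322267168*t + 30466251232116*t^2 + 119894242221607*t^3 in F_{164480333123467^4}^*.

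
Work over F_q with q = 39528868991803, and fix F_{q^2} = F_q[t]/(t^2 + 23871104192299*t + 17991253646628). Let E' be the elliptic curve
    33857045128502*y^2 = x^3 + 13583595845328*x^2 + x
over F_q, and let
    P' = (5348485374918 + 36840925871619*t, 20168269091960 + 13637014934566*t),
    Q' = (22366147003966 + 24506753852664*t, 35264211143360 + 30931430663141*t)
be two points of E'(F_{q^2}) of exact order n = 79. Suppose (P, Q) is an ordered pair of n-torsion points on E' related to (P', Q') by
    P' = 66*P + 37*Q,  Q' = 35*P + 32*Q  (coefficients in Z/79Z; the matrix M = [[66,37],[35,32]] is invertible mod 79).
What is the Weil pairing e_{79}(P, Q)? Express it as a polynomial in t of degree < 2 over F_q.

Alternating bilinearity on E[79] (values in mu_{79} in F_{39528868991803^2}) gives e(P',Q') = e(P,Q)^det(M).
det M = 66*32 - 37*35 = 817 = 27 (mod 79); 27^{-1} = 41 (mod 79).
(x,y)|->(18240976011917x+19664873091978,18240976011917y) sends E' to y^2=x^3+5545279695721*x+4519056105000.
Double-and-add over 1001111: 7-1 doublings, 5-1 additions; each step l_{T,T}/v_{2T} or l_{T,P'}/v at Q'+S for random S.
f_P(D_Q)/f_Q(D_P) = 26756962021822 + 15527253194096*t.
Finally e_{79}(P,Q) = 852910267987 + 2642109328883*t.

852910267987 + 2642109328883*t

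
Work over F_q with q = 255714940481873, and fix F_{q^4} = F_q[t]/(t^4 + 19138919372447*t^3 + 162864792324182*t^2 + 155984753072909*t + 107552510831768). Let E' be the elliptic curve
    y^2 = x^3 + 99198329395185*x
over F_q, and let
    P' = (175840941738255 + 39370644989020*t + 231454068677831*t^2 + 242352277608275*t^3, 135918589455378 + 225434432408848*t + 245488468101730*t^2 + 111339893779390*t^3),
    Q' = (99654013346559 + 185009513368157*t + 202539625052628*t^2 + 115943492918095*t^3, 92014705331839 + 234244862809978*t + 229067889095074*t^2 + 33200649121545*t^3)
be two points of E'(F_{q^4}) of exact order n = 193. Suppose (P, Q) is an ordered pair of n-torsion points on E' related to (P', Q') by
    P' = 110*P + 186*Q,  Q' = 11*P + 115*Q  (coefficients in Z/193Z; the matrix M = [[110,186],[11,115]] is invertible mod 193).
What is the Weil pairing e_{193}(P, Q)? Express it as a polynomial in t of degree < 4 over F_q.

246717076623403 + 141679521397841*t + 41795126200415*t^2 + 232634125576469*t^3

Under M = [[110,186],[11,115]] in GL_2(Z/193), e_{193}(P',Q') = e_{193}(P,Q)^(110*115-186*11 mod 193).
Hence e(P,Q) = e(P',Q')^{35} where 35 = 182^{-1} mod 193.
Double-and-add over 11000001: 8-1 doublings, 3-1 additions; each step l_{T,T}/v_{2T} or l_{T,P'}/v at Q'+S for random S.
So e_{193}(P',Q') = 147171058442733 + 77794275244879*t + 136534558670872*t^2 + 221196075623850*t^3.
Hence e(P,Q) = 246717076623403 + 141679521397841*t + 41795126200415*t^2 + 232634125576469*t^3 in F_{255714940481873^4}^*.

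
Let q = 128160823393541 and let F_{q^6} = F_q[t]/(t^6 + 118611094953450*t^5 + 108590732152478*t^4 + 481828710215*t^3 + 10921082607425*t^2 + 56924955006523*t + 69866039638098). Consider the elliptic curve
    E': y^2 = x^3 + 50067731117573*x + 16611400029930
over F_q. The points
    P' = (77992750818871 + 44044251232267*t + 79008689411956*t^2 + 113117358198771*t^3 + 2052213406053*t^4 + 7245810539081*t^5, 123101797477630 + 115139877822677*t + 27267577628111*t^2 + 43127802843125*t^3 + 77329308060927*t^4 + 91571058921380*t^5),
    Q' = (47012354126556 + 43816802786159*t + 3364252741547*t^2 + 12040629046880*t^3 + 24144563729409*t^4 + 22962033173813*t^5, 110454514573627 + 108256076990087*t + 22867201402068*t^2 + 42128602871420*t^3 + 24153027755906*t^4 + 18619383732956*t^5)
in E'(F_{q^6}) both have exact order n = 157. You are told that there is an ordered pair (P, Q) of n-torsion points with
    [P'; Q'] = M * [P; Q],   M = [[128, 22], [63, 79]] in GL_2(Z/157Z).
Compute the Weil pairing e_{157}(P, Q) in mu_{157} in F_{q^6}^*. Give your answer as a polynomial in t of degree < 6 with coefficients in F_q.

38974226664055 + 70557293764100*t + 36424683975161*t^2 + 54013931906033*t^3 + 27102042231438*t^4 + 67414065469677*t^5

e_{157} is bilinear + alternating on E[157], so e_{157}(128*P + 22*Q, 63*P + 79*Q) = e_{157}(P,Q)^(128*79-22*63).
det M = 128*79 - 22*63 = 8726 = 91 (mod 157); 91^{-1} = 88 (mod 157).
Build f_{157,P'} and f_{157,Q'} via the 8-bit ladder of 157=10011101_2; evaluate at shifted divisors; quotient in F_{128160823393541^6}.
f_P(D_Q)/f_Q(D_P) = 97125224356435 + 112440896679125*t + 79879154846168*t^2 + 100424101686924*t^3 + 23724891446465*t^4 + 11610419916517*t^5.
Raise to 88: e(P,Q) = 38974226664055 + 70557293764100*t + 36424683975161*t^2 + 54013931906033*t^3 + 27102042231438*t^4 + 67414065469677*t^5 in mu_{157}.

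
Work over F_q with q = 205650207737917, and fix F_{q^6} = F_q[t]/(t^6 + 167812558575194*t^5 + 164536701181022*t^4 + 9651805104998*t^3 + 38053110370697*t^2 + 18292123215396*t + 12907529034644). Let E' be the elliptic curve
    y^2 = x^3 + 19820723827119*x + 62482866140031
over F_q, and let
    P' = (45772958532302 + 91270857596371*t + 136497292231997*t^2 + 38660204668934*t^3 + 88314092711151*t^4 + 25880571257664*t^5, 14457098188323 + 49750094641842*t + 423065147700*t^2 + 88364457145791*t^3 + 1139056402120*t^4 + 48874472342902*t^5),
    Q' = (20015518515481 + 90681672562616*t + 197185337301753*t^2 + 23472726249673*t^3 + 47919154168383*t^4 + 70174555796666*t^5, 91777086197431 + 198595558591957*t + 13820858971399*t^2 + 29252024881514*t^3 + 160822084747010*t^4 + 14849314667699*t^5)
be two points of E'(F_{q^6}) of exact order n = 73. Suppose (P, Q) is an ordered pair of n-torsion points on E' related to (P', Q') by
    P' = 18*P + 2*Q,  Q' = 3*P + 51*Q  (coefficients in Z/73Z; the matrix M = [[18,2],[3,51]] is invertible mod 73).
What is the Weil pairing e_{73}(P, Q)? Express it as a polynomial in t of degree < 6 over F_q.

167532899635706 + 59342277239063*t + 43904780555344*t^2 + 109673045241344*t^3 + 158105838371620*t^4 + 58996770720646*t^5

The 73-Weil pairing on E[73] over F_{205650207737917} is alternating-bilinear: e_{73}(P',Q') = e_{73}(P,Q)^det(M).
det(M) mod 73 = 36; its inverse in (Z/73)^* is 71 (check: 36*71 mod 73 = 1).
7-bit Miller (1001001) on E'/F_{205650207737917} with a'=19820723827119, b'=62482866140031: accumulate tangent/chord ratios at Q'+S and P'+S'.
e_{73}(P',Q') = 47776494683418 + 2393747387877*t + 66550435617864*t^2 + 158442902592017*t^3 + 67449883603302*t^4 + 121207678768479*t^5.
Hence e(P,Q) = 167532899635706 + 59342277239063*t + 43904780555344*t^2 + 109673045241344*t^3 + 158105838371620*t^4 + 58996770720646*t^5 in F_{205650207737917^6}^*.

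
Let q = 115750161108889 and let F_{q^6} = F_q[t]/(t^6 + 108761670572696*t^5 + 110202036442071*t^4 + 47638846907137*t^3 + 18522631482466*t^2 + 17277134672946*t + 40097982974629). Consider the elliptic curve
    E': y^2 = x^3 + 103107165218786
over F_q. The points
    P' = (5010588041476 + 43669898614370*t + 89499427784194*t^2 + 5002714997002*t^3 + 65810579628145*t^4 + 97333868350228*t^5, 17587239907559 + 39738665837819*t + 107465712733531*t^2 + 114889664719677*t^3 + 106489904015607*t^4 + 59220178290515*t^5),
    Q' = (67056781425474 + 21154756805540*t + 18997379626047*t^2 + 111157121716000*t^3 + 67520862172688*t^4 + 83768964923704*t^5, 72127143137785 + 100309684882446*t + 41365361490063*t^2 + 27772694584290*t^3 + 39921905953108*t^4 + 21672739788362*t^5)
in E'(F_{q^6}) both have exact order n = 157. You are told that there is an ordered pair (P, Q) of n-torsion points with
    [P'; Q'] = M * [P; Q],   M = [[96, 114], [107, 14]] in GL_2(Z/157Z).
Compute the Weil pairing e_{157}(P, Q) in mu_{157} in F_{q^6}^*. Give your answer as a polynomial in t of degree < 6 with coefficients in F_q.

Under M = [[96,114],[107,14]] in GL_2(Z/157), e_{157}(P',Q') = e_{157}(P,Q)^(96*14-114*107 mod 157).
det M = 96*14 - 114*107 = -10854 = 136 (mod 157); 136^{-1} = 142 (mod 157).
Build f_{157,P'} and f_{157,Q'} via the 8-bit ladder of 157=10011101_2; evaluate at shifted divisors; quotient in F_{115750161108889^6}.
Result: e(P',Q') = 53606533609774 + 85645113500442*t + 86061921085870*t^2 + 29090829004960*t^3 + 115094234309913*t^4 + 25386597581073*t^5.
Finally e_{157}(P,Q) = 20592446782133 + 48054692008272*t + 110761269493371*t^2 + 4675085175259*t^3 + 62635711323085*t^4 + 37213806784941*t^5.

20592446782133 + 48054692008272*t + 110761269493371*t^2 + 4675085175259*t^3 + 62635711323085*t^4 + 37213806784941*t^5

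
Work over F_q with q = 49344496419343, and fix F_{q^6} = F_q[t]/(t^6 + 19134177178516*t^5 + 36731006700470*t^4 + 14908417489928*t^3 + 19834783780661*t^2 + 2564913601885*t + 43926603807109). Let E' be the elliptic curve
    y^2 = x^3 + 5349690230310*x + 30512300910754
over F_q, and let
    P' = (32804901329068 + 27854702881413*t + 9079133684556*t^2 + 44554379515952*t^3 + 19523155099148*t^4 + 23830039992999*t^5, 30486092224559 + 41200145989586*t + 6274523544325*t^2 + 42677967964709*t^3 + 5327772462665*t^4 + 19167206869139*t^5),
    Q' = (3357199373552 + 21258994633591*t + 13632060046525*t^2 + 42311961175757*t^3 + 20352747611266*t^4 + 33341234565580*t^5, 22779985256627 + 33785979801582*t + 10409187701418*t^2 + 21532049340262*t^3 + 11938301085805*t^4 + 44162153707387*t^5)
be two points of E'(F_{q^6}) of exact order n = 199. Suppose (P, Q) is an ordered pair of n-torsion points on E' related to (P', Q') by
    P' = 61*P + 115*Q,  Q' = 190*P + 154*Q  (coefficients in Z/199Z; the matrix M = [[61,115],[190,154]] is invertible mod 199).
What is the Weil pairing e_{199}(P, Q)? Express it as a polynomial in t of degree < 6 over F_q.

The 199-Weil pairing on E[199] over F_{49344496419343} is alternating-bilinear: e_{199}(P',Q') = e_{199}(P,Q)^det(M).
61*154 - 115*190 = -12456; reduced mod 199: det = 81, inverse 86.
Run Miller on y^2=x^3+5349690230310*x+30512300910754 over F_{49344496419343}: ladder 11000111 (8 bits); e = f_P(D_Q)/f_Q(D_P).
f_P(D_Q)/f_Q(D_P) = 43334313045231 + 7418285143659*t + 3306164284674*t^2 + 43890571849870*t^3 + 48889274427315*t^4 + 83260768578*t^5.
Hence e(P,Q) = 41013052106231 + 2805550890624*t + 23093915065254*t^2 + 31298572157133*t^3 + 15315650284057*t^4 + 2978534690602*t^5 in F_{49344496419343^6}^*.

41013052106231 + 2805550890624*t + 23093915065254*t^2 + 31298572157133*t^3 + 15315650284057*t^4 + 2978534690602*t^5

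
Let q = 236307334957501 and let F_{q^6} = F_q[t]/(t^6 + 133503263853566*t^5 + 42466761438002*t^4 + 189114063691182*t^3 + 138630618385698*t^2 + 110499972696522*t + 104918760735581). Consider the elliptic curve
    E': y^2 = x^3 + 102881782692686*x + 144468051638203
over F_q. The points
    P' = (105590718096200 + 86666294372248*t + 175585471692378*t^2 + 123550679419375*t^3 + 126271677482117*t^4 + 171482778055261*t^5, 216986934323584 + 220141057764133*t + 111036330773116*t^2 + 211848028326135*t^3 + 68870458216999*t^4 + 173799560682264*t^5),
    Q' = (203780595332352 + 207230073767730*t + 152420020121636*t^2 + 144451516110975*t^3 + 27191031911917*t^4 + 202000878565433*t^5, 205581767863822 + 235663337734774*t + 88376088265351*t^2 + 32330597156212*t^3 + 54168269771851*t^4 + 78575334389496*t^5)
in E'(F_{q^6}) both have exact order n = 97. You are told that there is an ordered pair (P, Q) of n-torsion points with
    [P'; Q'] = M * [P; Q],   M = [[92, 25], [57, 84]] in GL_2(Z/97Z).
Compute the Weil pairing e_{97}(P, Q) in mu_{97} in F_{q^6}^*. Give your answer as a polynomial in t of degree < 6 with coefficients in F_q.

e_{97}(aP+bQ,cP+dQ) = e_{97}(P,Q)^(ad-bc); with (a,b,c,d)=(92,25,57,84) this gives the det-97 law.
Hence e(P,Q) = e(P',Q')^{48} where 48 = 95^{-1} mod 97.
7-bit Miller (1100001) on E'/F_{236307334957501} with a'=102881782692686, b'=144468051638203: accumulate tangent/chord ratios at Q'+S and P'+S'.
f_P(D_Q)/f_Q(D_P) = 64598024652832 + 137988214984498*t + 36289870446614*t^2 + 215074583282782*t^3 + 191674120833365*t^4 + 102166056876147*t^5.
Finally e_{97}(P,Q) = 110266363947849 + 89587937920464*t + 161589349373703*t^2 + 27954343579475*t^3 + 176652816471026*t^4 + 164009068658708*t^5.

110266363947849 + 89587937920464*t + 161589349373703*t^2 + 27954343579475*t^3 + 176652816471026*t^4 + 164009068658708*t^5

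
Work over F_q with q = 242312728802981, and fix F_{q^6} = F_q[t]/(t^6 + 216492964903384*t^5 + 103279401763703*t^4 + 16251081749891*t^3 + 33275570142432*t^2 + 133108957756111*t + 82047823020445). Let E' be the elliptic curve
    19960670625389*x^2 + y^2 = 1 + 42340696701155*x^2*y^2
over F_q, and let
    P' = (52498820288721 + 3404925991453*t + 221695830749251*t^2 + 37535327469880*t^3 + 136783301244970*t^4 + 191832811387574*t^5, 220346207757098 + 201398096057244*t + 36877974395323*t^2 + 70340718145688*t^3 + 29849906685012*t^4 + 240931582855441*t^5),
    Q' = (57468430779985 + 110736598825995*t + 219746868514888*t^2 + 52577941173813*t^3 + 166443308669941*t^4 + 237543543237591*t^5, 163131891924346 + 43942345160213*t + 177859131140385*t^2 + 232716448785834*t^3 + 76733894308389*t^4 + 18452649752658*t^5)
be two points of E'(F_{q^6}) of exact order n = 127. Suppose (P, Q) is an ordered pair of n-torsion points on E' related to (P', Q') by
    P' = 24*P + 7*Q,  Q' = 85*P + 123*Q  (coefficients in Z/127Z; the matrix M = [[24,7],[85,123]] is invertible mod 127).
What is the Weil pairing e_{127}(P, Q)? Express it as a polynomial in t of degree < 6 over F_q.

Since e_{127}(P,P)=e_{127}(Q,Q)=1 and e_{127}(Q,P)=e_{127}(P,Q)^{-1}, expanding e_{127}(24*P + 7*Q,85*P + 123*Q) leaves e(P,Q)^det(M).
So e_{127}(P,Q) = e_{127}(P',Q')^{34}, since 71*34 = 1 mod 127.
Map (x,y)_Ed via u=(1+y)/(1-y), v=(1+y)/((1-y)x) to Montgomery A=21143868545379,B=101815656711069; then to (a',b')=(145857235345942,154527447535617).
Build f_{127,P'} and f_{127,Q'} via the 7-bit ladder of 127=1111111_2; evaluate at shifted divisors; quotient in F_{242312728802981^6}.
Miller gives e_{127}(P',Q') = 11285174529337 + 78967293746325*t + 132327724804349*t^2 + 230449936714125*t^3 + 70520820844326*t^4 + 15252979717973*t^5 in F_{242312728802981^6}.
Thus e_{127}(P,Q) = 197618203664232 + 18075926670345*t + 231353565950596*t^2 + 200675748972486*t^3 + 98603615001121*t^4 + 235060044701008*t^5.

197618203664232 + 18075926670345*t + 231353565950596*t^2 + 200675748972486*t^3 + 98603615001121*t^4 + 235060044701008*t^5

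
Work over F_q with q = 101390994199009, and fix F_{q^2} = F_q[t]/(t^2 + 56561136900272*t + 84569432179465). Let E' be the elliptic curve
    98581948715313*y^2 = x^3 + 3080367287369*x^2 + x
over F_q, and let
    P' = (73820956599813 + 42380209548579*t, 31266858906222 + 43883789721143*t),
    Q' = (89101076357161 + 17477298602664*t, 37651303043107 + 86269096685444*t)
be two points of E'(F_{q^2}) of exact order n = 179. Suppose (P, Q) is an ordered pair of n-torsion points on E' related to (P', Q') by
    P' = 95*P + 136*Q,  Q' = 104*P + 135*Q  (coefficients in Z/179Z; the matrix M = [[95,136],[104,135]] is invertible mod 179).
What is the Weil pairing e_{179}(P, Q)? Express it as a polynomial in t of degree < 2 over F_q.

98602433952823 + 3539005210693*t

Since e_{179}(P,P)=e_{179}(Q,Q)=1 and e_{179}(Q,P)=e_{179}(P,Q)^{-1}, expanding e_{179}(95*P + 136*Q,104*P + 135*Q) leaves e(P,Q)^det(M).
det M = 95*135 - 136*104 = -1319 = 113 (mod 179); 113^{-1} = 160 (mod 179).
Montgomery->Weierstrass: x_W = 15904156169375*x+61352657432521, y_W=15904156169375*y on F_{101390994199009}; lands on y^2=x^3+99448758478841*x+60751054317850.
Double-and-add over 10110011: 8-1 doublings, 5-1 additions; each step l_{T,T}/v_{2T} or l_{T,P'}/v at Q'+S for random S.
The quotient is 45651475661248 + 3409046291073*t.
Hence e(P,Q) = 98602433952823 + 3539005210693*t in F_{101390994199009^2}^*.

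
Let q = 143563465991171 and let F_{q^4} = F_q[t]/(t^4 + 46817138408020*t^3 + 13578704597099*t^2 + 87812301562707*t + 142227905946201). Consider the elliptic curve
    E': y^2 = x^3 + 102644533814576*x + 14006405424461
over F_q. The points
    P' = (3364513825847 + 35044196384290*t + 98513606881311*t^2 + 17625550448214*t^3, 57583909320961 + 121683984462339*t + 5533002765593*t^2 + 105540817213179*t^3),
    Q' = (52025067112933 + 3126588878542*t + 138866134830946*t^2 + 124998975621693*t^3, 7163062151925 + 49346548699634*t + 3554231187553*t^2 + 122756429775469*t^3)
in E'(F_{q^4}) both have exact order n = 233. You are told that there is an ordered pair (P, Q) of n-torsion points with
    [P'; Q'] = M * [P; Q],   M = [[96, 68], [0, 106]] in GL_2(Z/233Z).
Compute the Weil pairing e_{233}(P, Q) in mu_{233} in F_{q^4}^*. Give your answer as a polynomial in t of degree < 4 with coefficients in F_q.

e_{233} is bilinear + alternating on E[233], so e_{233}(96*P + 68*Q, 106*Q) = e_{233}(P,Q)^(96*106-68*0).
det(M) mod 233 = 157; its inverse in (Z/233)^* is 187 (check: 157*187 mod 233 = 1).
Miller loop for e_{233} over F_{143563465991171^4}: bits of 233 = 11101001; 7 double steps + 4 add steps, l/v at each.
The quotient is 131893312058847 + 2844824410697*t + 68618325881334*t^2 + 100117153000636*t^3.
(131893312058847 + 2844824410697*t + 68618325881334*t^2 + 100117153000636*t^3)^{187} mod (143563465991171,f) = 61499532347642 + 26619318349122*t + 140123007029499*t^2 + 36668721833882*t^3.

61499532347642 + 26619318349122*t + 140123007029499*t^2 + 36668721833882*t^3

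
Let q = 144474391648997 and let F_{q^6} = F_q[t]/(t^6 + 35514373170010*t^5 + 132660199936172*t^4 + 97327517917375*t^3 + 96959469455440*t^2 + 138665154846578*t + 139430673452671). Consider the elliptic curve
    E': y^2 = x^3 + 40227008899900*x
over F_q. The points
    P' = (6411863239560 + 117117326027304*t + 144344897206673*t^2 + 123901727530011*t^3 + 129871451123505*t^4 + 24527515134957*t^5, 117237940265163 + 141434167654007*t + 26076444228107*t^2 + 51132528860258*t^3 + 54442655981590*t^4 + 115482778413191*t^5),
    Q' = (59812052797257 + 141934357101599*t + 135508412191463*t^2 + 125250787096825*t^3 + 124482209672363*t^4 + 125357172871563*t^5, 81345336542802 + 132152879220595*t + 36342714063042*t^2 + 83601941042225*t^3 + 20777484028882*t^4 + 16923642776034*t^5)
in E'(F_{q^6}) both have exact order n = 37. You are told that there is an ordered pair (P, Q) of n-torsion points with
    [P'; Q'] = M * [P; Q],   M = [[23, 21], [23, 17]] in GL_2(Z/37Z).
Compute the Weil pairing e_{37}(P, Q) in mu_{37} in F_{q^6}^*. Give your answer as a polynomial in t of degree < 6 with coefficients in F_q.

116544671497729 + 91548696441826*t + 34526215946782*t^2 + 40511708621920*t^3 + 133584578926064*t^4 + 54336032753224*t^5

Under M = [[23,21],[23,17]] in GL_2(Z/37), e_{37}(P',Q') = e_{37}(P,Q)^(23*17-21*23 mod 37).
det M = 23*17 - 21*23 = -92 = 19 (mod 37); 19^{-1} = 2 (mod 37).
Build f_{37,P'} and f_{37,Q'} via the 6-bit ladder of 37=100101_2; evaluate at shifted divisors; quotient in F_{144474391648997^6}.
f_P(D_Q)/f_Q(D_P) = 50548471792624 + 12763432385194*t + 63273536511750*t^2 + 86256828395911*t^3 + 15052580905259*t^4 + 93562347944738*t^5.
Hence e(P,Q) = 116544671497729 + 91548696441826*t + 34526215946782*t^2 + 40511708621920*t^3 + 133584578926064*t^4 + 54336032753224*t^5 in F_{144474391648997^6}^*.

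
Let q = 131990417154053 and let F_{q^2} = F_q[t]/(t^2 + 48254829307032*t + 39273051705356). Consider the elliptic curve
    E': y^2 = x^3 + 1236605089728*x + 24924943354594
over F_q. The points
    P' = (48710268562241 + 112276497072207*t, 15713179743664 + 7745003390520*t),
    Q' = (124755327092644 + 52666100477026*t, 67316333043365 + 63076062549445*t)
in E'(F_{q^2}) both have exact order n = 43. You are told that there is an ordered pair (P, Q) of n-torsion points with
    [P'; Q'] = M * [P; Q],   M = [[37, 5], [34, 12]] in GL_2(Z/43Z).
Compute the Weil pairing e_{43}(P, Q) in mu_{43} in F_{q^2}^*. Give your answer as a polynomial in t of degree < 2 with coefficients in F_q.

Since e_{43}(P,P)=e_{43}(Q,Q)=1 and e_{43}(Q,P)=e_{43}(P,Q)^{-1}, expanding e_{43}(37*P + 5*Q,34*P + 12*Q) leaves e(P,Q)^det(M).
Inverting 16 mod 43: 35. Thus e_{43}(P,Q) = e(P',Q')^{35}.
Build f_{43,P'} and f_{43,Q'} via the 6-bit ladder of 43=101011_2; evaluate at shifted divisors; quotient in F_{131990417154053^2}.
The quotient is 29147287240492 + 71691921480234*t.
e_{43}(P,Q) = (29147287240492 + 71691921480234*t)^{35} = 41793811492879 + 63559906574529*t.

41793811492879 + 63559906574529*t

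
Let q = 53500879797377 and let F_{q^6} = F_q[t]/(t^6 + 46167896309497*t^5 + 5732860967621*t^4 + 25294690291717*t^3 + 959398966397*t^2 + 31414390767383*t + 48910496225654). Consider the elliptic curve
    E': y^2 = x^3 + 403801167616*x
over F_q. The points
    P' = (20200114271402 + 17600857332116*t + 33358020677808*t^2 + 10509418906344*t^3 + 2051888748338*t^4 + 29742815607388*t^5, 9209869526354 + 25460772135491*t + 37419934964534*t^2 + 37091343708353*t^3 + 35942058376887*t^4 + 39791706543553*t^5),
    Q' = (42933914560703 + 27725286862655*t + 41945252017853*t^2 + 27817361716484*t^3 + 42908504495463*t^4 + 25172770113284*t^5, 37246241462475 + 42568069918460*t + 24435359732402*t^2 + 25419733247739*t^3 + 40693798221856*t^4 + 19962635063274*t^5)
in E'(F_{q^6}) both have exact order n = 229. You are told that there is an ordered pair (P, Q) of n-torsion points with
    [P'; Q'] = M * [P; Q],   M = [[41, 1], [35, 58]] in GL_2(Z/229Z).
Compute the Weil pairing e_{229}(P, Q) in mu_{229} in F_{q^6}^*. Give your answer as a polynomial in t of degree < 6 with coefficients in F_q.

7632124816763 + 31960562265524*t + 18577992509742*t^2 + 3176954443036*t^3 + 40819854874444*t^4 + 27894322865428*t^5

The 229-Weil pairing on E[229] over F_{53500879797377} is alternating-bilinear: e_{229}(P',Q') = e_{229}(P,Q)^det(M).
det M = 41*58 - 1*35 = 2343 = 53 (mod 229); 53^{-1} = 121 (mod 229).
Run Miller on y^2=x^3+403801167616*x over F_{53500879797377}: ladder 11100101 (8 bits); e = f_P(D_Q)/f_Q(D_P).
Result: e(P',Q') = 16390590498238 + 3622558129844*t + 35583054269326*t^2 + 5189193186253*t^3 + 938080486604*t^4 + 45623514789090*t^5.
Finally e_{229}(P,Q) = 7632124816763 + 31960562265524*t + 18577992509742*t^2 + 3176954443036*t^3 + 40819854874444*t^4 + 27894322865428*t^5.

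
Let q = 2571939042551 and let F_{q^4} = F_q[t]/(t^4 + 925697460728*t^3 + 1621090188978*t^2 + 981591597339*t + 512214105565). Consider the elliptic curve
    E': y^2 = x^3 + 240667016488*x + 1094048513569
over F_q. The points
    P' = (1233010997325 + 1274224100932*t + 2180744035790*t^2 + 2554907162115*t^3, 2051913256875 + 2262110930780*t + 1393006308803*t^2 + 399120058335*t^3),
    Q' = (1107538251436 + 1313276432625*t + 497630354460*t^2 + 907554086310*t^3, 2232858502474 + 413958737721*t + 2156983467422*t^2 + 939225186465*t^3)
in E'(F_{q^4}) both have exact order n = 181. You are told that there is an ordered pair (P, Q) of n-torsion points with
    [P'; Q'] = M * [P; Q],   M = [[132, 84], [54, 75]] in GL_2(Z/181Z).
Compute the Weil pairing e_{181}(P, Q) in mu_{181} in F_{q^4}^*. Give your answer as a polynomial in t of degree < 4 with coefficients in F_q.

e_{181} is bilinear + alternating on E[181], so e_{181}(132*P + 84*Q, 54*P + 75*Q) = e_{181}(P,Q)^(132*75-84*54).
Hence e(P,Q) = e(P',Q')^{85} where 85 = 115^{-1} mod 181.
n = 181 = (10110101)_2 (8 bits, wt 5); accumulate f_{181,P'}(Q'+S)/f_{181,P'}(S) along the 7-step ladder.
The quotient is 99395952668 + 1421357474537*t + 1269880762419*t^2 + 2340281611066*t^3.
Raise to 85: e(P,Q) = 1956719766020 + 2080964619672*t + 2223231989465*t^2 + 1649643622650*t^3 in mu_{181}.

1956719766020 + 2080964619672*t + 2223231989465*t^2 + 1649643622650*t^3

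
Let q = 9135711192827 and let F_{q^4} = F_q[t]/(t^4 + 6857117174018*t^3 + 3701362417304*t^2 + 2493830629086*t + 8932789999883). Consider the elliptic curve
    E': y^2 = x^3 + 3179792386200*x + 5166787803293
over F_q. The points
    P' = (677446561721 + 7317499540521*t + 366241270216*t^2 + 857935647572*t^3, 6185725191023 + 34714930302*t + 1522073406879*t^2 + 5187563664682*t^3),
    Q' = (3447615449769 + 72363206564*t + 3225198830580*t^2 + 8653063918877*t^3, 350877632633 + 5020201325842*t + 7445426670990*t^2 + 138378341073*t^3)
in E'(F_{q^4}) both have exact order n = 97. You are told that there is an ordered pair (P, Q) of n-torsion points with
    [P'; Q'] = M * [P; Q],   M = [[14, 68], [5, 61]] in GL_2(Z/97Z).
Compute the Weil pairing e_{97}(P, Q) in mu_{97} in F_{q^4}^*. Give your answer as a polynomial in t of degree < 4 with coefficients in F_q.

Since e_{97}(P,P)=e_{97}(Q,Q)=1 and e_{97}(Q,P)=e_{97}(P,Q)^{-1}, expanding e_{97}(14*P + 68*Q,5*P + 61*Q) leaves e(P,Q)^det(M).
Inverting 29 mod 97: 87. Thus e_{97}(P,Q) = e(P',Q')^{87}.
n = 97 = (1100001)_2 (7 bits, wt 3); accumulate f_{97,P'}(Q'+S)/f_{97,P'}(S) along the 6-step ladder.
f_P(D_Q)/f_Q(D_P) = 5991930948155 + 7976155269808*t + 6569158932823*t^2 + 4219933807597*t^3.
Raise to 87: e(P,Q) = 7264388573633 + 4996722893941*t + 6449707621111*t^2 + 2089111188834*t^3 in mu_{97}.

7264388573633 + 4996722893941*t + 6449707621111*t^2 + 2089111188834*t^3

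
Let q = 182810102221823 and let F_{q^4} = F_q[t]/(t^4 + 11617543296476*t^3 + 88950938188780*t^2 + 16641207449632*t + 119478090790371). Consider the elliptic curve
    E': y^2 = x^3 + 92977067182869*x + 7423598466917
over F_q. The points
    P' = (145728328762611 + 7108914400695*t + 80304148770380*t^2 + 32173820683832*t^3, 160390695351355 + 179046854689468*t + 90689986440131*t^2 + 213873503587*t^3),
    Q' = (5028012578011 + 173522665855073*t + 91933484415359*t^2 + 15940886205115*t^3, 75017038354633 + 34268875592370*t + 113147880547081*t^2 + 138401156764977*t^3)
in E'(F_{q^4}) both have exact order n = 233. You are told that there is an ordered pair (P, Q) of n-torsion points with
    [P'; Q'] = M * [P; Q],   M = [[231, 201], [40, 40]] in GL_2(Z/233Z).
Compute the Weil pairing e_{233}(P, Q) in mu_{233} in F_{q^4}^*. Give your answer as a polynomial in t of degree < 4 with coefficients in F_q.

153161696945496 + 162923260278741*t + 72958869292406*t^2 + 82806009295034*t^3

e_{233}(aP+bQ,cP+dQ) = e_{233}(P,Q)^(ad-bc); with (a,b,c,d)=(231,201,40,40) this gives the det-233 law.
Hence e(P,Q) = e(P',Q')^{20} where 20 = 35^{-1} mod 233.
Miller loop for e_{233} over F_{182810102221823^4}: bits of 233 = 11101001; 7 double steps + 4 add steps, l/v at each.
e_{233}(P',Q') = 47545377354721 + 66298043574079*t + 96633855847302*t^2 + 165048703385934*t^3.
e_{233}(P,Q) = (47545377354721 + 66298043574079*t + 96633855847302*t^2 + 165048703385934*t^3)^{20} = 153161696945496 + 162923260278741*t + 72958869292406*t^2 + 82806009295034*t^3.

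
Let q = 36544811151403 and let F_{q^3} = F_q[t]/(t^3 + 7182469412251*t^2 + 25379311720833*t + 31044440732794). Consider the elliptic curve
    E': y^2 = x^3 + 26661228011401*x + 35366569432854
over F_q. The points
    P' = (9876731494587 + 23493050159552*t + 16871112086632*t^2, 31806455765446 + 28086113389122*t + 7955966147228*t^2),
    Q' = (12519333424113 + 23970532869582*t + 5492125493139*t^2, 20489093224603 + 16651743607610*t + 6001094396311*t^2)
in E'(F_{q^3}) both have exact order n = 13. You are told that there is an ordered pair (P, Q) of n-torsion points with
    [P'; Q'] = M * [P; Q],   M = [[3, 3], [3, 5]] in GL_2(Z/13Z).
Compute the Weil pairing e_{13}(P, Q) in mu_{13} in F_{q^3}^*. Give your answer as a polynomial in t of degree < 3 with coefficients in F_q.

e_{13} is bilinear + alternating on E[13], so e_{13}(3*P + 3*Q, 3*P + 5*Q) = e_{13}(P,Q)^(3*5-3*3).
Hence e(P,Q) = e(P',Q')^{11} where 11 = 6^{-1} mod 13.
Miller loop for e_{13} over F_{36544811151403^3}: bits of 13 = 1101; 3 double steps + 2 add steps, l/v at each.
So e_{13}(P',Q') = 28875094383949 + 3684388109248*t + 18581929705482*t^2.
(28875094383949 + 3684388109248*t + 18581929705482*t^2)^{11} mod (36544811151403,f) = 7571689439787 + 22143821474407*t + 17469678131370*t^2.

7571689439787 + 22143821474407*t + 17469678131370*t^2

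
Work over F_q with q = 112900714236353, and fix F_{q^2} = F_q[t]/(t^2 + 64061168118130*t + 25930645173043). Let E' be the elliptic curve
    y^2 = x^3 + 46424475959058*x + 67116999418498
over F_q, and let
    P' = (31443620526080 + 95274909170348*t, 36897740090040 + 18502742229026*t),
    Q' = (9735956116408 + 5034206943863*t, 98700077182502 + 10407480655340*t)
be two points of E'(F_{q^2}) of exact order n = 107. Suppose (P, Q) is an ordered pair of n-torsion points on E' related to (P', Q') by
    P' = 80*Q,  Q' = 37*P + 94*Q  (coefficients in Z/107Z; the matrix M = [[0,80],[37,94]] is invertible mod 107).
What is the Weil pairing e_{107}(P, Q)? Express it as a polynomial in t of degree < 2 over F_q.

15796223646931 + 90022316652723*t

Alternating bilinearity on E[107] (values in mu_{107} in F_{112900714236353^2}) gives e(P',Q') = e(P,Q)^det(M).
det(M) mod 107 = 36; its inverse in (Z/107)^* is 3 (check: 36*3 mod 107 = 1).
Double-and-add over 1101011: 7-1 doublings, 5-1 additions; each step l_{T,T}/v_{2T} or l_{T,P'}/v at Q'+S for random S.
So e_{107}(P',Q') = 25733911259976 + 99672840992735*t.
e_{107}(P,Q) = (25733911259976 + 99672840992735*t)^{3} = 15796223646931 + 90022316652723*t.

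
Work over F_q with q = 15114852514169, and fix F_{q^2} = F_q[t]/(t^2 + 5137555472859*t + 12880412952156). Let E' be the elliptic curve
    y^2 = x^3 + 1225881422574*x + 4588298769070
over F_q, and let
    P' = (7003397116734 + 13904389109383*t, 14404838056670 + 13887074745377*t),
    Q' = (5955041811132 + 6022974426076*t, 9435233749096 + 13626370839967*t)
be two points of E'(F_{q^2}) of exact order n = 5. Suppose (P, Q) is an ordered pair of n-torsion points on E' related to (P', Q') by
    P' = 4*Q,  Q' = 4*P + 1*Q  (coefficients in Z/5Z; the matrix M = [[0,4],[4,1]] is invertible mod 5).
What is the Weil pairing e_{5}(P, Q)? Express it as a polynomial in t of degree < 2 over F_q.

e_{5}(aP+bQ,cP+dQ) = e_{5}(P,Q)^(ad-bc); with (a,b,c,d)=(0,4,4,1) this gives the det-5 law.
Hence e(P,Q) = e(P',Q')^{4} where 4 = 4^{-1} mod 5.
Run Miller on y^2=x^3+1225881422574*x+4588298769070 over F_{15114852514169}: ladder 101 (3 bits); e = f_P(D_Q)/f_Q(D_P).
f_P(D_Q)/f_Q(D_P) = 823284473037 + 6369603369582*t.
Hence e(P,Q) = 828219014819 + 8745249144587*t in F_{15114852514169^2}^*.

828219014819 + 8745249144587*t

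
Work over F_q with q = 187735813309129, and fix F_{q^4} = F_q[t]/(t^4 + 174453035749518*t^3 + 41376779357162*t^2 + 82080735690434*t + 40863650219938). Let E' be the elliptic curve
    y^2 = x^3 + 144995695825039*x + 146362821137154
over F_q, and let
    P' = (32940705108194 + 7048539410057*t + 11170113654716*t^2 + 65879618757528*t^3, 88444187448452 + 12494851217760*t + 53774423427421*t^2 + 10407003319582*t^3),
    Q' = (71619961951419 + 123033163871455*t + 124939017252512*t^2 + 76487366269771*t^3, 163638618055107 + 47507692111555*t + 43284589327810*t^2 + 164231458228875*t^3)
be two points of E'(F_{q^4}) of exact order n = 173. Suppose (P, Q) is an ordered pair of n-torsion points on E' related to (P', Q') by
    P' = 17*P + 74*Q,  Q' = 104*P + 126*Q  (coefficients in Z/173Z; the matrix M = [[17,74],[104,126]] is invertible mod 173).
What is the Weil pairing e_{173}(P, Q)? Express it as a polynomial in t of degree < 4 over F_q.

178244907010439 + 171546680691776*t + 24066930828166*t^2 + 28316680055095*t^3

Under M = [[17,74],[104,126]] in GL_2(Z/173), e_{173}(P',Q') = e_{173}(P,Q)^(17*126-74*104 mod 173).
Inverting 155 mod 173: 48. Thus e_{173}(P,Q) = e(P',Q')^{48}.
Double-and-add over 10101101: 8-1 doublings, 5-1 additions; each step l_{T,T}/v_{2T} or l_{T,P'}/v at Q'+S for random S.
f_P(D_Q)/f_Q(D_P) = 178151367606916 + 139613647636807*t + 153054889740979*t^2 + 12491638208234*t^3.
Raise to 48: e(P,Q) = 178244907010439 + 171546680691776*t + 24066930828166*t^2 + 28316680055095*t^3 in mu_{173}.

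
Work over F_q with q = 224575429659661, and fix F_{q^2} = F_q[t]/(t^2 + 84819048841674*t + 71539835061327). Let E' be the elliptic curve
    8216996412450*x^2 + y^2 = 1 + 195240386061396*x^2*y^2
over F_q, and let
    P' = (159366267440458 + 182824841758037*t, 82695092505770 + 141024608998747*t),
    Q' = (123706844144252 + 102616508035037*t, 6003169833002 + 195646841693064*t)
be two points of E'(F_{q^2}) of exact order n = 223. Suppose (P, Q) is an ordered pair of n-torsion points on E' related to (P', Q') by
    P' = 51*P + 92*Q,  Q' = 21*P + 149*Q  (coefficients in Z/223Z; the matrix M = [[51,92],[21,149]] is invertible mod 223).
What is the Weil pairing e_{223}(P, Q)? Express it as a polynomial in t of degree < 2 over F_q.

210997233273206 + 33188977398809*t

Alternating bilinearity on E[223] (values in mu_{223} in F_{224575429659661^2}) gives e(P',Q') = e(P,Q)^det(M).
So e_{223}(P,Q) = e_{223}(P',Q')^{80}, since 92*80 = 1 mod 223.
Map (x,y)_Ed via u=(1+y)/(1-y), v=(1+y)/((1-y)x) to Montgomery A=75492559322803,B=192344772431847; then to (a',b')=(203636747779042,87410423300440).
Build f_{223,P'} and f_{223,Q'} via the 8-bit ladder of 223=11011111_2; evaluate at shifted divisors; quotient in F_{224575429659661^2}.
f_P(D_Q)/f_Q(D_P) = 92371565201511 + 191375485128630*t.
Hence e(P,Q) = 210997233273206 + 33188977398809*t in F_{224575429659661^2}^*.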